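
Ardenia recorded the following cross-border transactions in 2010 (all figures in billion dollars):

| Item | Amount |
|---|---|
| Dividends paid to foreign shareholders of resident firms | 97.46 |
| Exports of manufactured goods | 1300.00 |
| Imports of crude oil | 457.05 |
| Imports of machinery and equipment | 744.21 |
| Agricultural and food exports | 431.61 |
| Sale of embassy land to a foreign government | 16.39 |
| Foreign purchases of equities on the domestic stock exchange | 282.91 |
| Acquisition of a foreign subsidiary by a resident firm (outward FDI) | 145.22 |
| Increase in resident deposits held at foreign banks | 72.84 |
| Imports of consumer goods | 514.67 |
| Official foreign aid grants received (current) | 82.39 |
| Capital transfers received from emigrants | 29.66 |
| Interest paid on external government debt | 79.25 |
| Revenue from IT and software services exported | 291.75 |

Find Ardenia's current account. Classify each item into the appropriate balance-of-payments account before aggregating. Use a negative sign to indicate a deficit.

213.11

Goods: -744.21 - 457.05 + 431.61 - 514.67 + 1300.00 = 15.68
Services: 291.75
Primary income: -79.25 - 97.46 = -176.71
Secondary income: 82.39
Current account = 15.68 + 291.75 + (-176.71) + 82.39 = 213.11
(Excluded from the current account — capital account: sale of embassy land to a foreign government 16.39, capital transfers received from emigrants 29.66; financial account: foreign purchases of equities on the domestic stock exchange 282.91, acquisition of a foreign subsidiary by a resident firm (outward FDI) 145.22, increase in resident deposits held at foreign banks 72.84.)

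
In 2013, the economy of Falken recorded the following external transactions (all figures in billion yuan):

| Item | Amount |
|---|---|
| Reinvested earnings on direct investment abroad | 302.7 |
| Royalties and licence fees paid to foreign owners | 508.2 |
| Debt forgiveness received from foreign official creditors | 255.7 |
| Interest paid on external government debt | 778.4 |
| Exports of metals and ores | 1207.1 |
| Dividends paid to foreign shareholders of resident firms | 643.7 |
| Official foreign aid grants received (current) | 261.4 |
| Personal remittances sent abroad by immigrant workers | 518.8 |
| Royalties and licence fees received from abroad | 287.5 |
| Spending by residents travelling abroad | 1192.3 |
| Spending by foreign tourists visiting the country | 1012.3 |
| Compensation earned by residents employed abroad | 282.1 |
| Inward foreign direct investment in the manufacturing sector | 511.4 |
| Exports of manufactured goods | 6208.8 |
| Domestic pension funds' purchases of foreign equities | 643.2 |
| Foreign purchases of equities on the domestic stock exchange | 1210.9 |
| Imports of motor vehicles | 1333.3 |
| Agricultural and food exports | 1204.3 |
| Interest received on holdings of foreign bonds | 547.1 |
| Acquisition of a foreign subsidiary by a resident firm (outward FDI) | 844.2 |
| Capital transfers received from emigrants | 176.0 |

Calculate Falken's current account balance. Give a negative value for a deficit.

6338.6

Goods: 6208.8 - 1333.3 + 1204.3 + 1207.1 = 7286.9
Services: -508.2 + 1012.3 - 1192.3 + 287.5 = -400.7
Primary income: 547.1 + 302.7 - 778.4 + 282.1 - 643.7 = -290.2
Secondary income: -518.8 + 261.4 = -257.4
Current account = 7286.9 + (-400.7) + (-290.2) + (-257.4) = 6338.6
(Excluded from the current account — capital account: debt forgiveness received from foreign official creditors 255.7, capital transfers received from emigrants 176.0; financial account: inward foreign direct investment in the manufacturing sector 511.4, domestic pension funds' purchases of foreign equities 643.2, foreign purchases of equities on the domestic stock exchange 1210.9, acquisition of a foreign subsidiary by a resident firm (outward FDI) 844.2.)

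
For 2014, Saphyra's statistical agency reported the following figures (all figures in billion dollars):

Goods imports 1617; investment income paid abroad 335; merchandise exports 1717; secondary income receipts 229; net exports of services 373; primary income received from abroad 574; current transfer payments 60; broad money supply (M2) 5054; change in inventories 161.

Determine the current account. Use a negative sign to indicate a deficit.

Goods balance = 1717 - 1617 = 100
Services balance = 373
Trade balance (goods + services) = 100 + 373 = 473
Net primary income = 574 - 335 = 239
Net secondary income = 229 - 60 = 169
Current account = 473 + 239 + 169 = 881

881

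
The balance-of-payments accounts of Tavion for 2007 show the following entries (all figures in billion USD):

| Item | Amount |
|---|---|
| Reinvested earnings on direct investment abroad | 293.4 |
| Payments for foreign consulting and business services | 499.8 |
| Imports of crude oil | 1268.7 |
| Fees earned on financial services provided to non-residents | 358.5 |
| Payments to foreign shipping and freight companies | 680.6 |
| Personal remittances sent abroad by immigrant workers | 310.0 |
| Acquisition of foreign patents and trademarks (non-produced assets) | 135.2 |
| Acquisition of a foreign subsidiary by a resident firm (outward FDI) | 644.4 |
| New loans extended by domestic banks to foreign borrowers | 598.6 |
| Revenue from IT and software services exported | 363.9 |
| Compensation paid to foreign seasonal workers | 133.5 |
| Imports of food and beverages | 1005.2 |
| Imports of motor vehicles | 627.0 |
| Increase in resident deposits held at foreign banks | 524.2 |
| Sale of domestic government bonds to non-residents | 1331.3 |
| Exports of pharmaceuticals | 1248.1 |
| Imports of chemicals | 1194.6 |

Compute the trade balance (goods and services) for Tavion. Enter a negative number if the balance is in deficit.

Goods: -627.0 - 1268.7 - 1005.2 + 1248.1 - 1194.6 = -2847.4
Services: -499.8 - 680.6 + 363.9 + 358.5 = -458.0
Trade balance = -2847.4 + (-458.0) = -3305.4
(Excluded from the trade balance — primary income: reinvested earnings on direct investment abroad 293.4, compensation paid to foreign seasonal workers 133.5; secondary income: personal remittances sent abroad by immigrant workers 310.0; capital account: acquisition of foreign patents and trademarks (non-produced assets) 135.2; financial account: acquisition of a foreign subsidiary by a resident firm (outward FDI) 644.4, new loans extended by domestic banks to foreign borrowers 598.6, increase in resident deposits held at foreign banks 524.2, sale of domestic government bonds to non-residents 1331.3.)

-3305.4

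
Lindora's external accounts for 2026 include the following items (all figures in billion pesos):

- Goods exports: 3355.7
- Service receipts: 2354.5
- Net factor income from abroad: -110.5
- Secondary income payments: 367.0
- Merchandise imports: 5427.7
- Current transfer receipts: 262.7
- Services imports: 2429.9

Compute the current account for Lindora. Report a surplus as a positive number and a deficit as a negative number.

Goods balance = 3355.7 - 5427.7 = -2072.0
Services balance = 2354.5 - 2429.9 = -75.4
Trade balance (goods + services) = -2072.0 + (-75.4) = -2147.4
Net primary income = -110.5
Net secondary income = 262.7 - 367.0 = -104.3
Current account = -2147.4 + (-110.5) + (-104.3) = -2362.2

-2362.2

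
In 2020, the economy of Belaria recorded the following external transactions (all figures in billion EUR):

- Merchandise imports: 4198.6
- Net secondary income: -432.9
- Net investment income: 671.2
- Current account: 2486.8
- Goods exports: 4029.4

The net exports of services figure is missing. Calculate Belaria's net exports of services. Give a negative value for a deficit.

2417.7

Current account = goods balance + services balance + net primary income + net secondary income
Sum of the known components = 69.1
Net exports of services = CA - (known components) = 2486.8 - 69.1 = 2417.7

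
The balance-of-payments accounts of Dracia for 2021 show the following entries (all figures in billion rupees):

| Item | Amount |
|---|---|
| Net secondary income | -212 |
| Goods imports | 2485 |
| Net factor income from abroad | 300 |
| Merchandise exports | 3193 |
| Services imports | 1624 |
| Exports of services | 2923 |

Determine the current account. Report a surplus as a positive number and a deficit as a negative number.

2095

Goods balance = 3193 - 2485 = 708
Services balance = 2923 - 1624 = 1299
Trade balance (goods + services) = 708 + 1299 = 2007
Net primary income = 300
Net secondary income = -212
Current account = 2007 + 300 + (-212) = 2095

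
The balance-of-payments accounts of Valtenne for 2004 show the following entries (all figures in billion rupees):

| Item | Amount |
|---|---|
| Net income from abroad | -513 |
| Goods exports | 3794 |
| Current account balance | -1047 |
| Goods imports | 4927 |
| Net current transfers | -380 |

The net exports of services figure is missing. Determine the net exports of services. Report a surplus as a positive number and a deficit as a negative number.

979

Current account = goods balance + services balance + net primary income + net secondary income
Sum of the known components = -2026
Net exports of services = CA - (known components) = -1047 - (-2026) = 979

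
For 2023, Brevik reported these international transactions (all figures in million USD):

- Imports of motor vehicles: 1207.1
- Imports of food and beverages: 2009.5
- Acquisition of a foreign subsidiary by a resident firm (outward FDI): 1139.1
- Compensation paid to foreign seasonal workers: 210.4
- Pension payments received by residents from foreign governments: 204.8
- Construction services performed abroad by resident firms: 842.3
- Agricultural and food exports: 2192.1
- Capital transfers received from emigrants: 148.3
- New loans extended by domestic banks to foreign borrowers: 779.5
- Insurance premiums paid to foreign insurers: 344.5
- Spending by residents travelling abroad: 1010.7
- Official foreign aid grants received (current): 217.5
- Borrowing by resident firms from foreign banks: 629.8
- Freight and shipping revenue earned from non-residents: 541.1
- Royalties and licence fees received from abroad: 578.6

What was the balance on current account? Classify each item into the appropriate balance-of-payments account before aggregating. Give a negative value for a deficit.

Goods: 2192.1 - 2009.5 - 1207.1 = -1024.5
Services: 541.1 + 578.6 + 842.3 - 1010.7 - 344.5 = 606.8
Primary income: -210.4
Secondary income: 217.5 + 204.8 = 422.3
Current account = (-1024.5) + 606.8 + (-210.4) + 422.3 = -205.8
(Excluded from the current account — financial account: acquisition of a foreign subsidiary by a resident firm (outward FDI) 1139.1, new loans extended by domestic banks to foreign borrowers 779.5, borrowing by resident firms from foreign banks 629.8; capital account: capital transfers received from emigrants 148.3.)

-205.8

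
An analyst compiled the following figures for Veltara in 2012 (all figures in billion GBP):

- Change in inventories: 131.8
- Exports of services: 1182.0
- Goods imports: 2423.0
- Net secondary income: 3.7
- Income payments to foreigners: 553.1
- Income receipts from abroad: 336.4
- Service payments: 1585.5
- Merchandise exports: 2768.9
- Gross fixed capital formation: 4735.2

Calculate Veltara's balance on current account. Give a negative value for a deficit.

-270.6

Goods balance = 2768.9 - 2423.0 = 345.9
Services balance = 1182.0 - 1585.5 = -403.5
Trade balance (goods + services) = 345.9 + (-403.5) = -57.6
Net primary income = 336.4 - 553.1 = -216.7
Net secondary income = 3.7
Current account = -57.6 + (-216.7) + 3.7 = -270.6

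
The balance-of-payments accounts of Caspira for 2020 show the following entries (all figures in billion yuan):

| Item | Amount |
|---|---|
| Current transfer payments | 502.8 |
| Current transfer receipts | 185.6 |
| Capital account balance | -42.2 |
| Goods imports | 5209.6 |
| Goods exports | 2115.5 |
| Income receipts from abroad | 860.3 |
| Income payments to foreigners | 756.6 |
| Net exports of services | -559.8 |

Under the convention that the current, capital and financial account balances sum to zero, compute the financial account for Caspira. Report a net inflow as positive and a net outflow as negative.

Goods balance = 2115.5 - 5209.6 = -3094.1
Services balance = -559.8
Trade balance (goods + services) = -3094.1 + (-559.8) = -3653.9
Net primary income = 860.3 - 756.6 = 103.7
Net secondary income = 185.6 - 502.8 = -317.2
Current account = -3653.9 + 103.7 + (-317.2) = -3867.4
Financial account = -(-3867.4 + (-42.2)) = 3909.6

3909.6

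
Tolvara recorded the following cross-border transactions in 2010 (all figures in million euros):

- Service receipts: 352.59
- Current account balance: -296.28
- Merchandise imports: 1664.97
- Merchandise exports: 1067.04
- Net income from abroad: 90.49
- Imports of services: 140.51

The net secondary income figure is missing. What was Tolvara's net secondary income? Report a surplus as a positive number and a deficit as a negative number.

Current account = goods balance + services balance + net primary income + net secondary income
Sum of the known components = -295.36
Net secondary income = CA - (known components) = -296.28 - (-295.36) = -0.92

-0.92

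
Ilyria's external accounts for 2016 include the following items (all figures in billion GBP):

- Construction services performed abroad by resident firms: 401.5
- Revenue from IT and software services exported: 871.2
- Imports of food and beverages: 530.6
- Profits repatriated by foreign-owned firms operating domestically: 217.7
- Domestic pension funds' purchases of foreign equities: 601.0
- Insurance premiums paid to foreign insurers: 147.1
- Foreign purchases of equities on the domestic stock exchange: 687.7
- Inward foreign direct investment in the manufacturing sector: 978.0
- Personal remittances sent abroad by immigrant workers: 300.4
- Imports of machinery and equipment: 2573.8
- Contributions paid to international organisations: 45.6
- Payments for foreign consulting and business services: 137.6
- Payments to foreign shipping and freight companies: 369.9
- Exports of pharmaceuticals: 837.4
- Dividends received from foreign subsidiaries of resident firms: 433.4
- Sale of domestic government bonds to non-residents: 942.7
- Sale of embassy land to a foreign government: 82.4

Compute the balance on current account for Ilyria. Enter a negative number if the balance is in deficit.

-1779.2

Goods: 837.4 - 2573.8 - 530.6 = -2267.0
Services: 401.5 + 871.2 - 369.9 - 147.1 - 137.6 = 618.1
Primary income: 433.4 - 217.7 = 215.7
Secondary income: -45.6 - 300.4 = -346.0
Current account = (-2267.0) + 618.1 + 215.7 + (-346.0) = -1779.2
(Excluded from the current account — financial account: domestic pension funds' purchases of foreign equities 601.0, foreign purchases of equities on the domestic stock exchange 687.7, inward foreign direct investment in the manufacturing sector 978.0, sale of domestic government bonds to non-residents 942.7; capital account: sale of embassy land to a foreign government 82.4.)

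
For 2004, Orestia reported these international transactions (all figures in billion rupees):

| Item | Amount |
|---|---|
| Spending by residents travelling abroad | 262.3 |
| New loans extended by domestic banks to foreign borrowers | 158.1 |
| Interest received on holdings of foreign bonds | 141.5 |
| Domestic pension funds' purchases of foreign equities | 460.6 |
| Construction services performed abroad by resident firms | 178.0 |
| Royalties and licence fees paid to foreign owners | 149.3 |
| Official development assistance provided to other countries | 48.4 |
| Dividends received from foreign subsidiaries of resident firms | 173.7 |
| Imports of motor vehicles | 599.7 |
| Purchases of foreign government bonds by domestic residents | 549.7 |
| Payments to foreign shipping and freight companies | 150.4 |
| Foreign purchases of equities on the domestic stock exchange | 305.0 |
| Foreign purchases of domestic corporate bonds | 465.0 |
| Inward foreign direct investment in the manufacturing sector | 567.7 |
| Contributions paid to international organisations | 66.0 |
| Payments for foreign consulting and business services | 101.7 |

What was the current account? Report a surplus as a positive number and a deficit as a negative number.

-884.6

Goods: -599.7
Services: -149.3 - 150.4 - 101.7 - 262.3 + 178.0 = -485.7
Primary income: 141.5 + 173.7 = 315.2
Secondary income: -66.0 - 48.4 = -114.4
Current account = (-599.7) + (-485.7) + 315.2 + (-114.4) = -884.6
(Excluded from the current account — financial account: new loans extended by domestic banks to foreign borrowers 158.1, domestic pension funds' purchases of foreign equities 460.6, purchases of foreign government bonds by domestic residents 549.7, foreign purchases of equities on the domestic stock exchange 305.0, foreign purchases of domestic corporate bonds 465.0, inward foreign direct investment in the manufacturing sector 567.7.)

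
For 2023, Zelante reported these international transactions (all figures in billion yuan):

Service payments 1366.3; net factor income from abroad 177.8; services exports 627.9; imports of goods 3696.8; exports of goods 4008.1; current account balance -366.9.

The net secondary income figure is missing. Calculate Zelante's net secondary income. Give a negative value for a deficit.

-117.6

Current account = goods balance + services balance + net primary income + net secondary income
Sum of the known components = -249.3
Net secondary income = CA - (known components) = -366.9 - (-249.3) = -117.6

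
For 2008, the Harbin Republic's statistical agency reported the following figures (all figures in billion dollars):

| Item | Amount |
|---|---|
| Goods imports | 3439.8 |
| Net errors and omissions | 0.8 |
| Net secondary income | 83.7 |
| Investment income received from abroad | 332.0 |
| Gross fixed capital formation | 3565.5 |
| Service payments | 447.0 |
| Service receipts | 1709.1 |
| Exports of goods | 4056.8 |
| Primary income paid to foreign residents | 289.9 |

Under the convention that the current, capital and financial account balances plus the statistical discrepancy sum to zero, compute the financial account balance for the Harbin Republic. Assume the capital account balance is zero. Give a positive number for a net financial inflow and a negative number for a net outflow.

Goods balance = 4056.8 - 3439.8 = 617.0
Services balance = 1709.1 - 447.0 = 1262.1
Trade balance (goods + services) = 617.0 + 1262.1 = 1879.1
Net primary income = 332.0 - 289.9 = 42.1
Net secondary income = 83.7
Current account = 1879.1 + 42.1 + 83.7 = 2004.9
Financial account = -(2004.9 + 0.8) = -2005.7

-2005.7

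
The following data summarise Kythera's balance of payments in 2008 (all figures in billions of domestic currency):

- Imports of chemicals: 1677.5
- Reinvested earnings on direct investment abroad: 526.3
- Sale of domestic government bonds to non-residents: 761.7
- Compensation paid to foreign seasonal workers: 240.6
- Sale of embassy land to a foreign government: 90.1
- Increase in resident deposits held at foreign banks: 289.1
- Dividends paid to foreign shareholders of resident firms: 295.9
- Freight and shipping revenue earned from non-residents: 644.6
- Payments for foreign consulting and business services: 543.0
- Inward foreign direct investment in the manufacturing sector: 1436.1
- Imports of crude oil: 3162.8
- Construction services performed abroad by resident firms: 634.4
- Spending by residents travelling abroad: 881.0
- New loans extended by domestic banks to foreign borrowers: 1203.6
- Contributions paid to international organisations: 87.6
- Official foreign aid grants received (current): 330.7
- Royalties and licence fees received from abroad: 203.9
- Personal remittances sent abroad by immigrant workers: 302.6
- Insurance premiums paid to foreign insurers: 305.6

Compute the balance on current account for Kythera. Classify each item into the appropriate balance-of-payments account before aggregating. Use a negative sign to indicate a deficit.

Goods: -3162.8 - 1677.5 = -4840.3
Services: 203.9 - 543.0 - 305.6 - 881.0 + 634.4 + 644.6 = -246.7
Primary income: 526.3 - 295.9 - 240.6 = -10.2
Secondary income: -87.6 + 330.7 - 302.6 = -59.5
Current account = (-4840.3) + (-246.7) + (-10.2) + (-59.5) = -5156.7
(Excluded from the current account — financial account: sale of domestic government bonds to non-residents 761.7, increase in resident deposits held at foreign banks 289.1, inward foreign direct investment in the manufacturing sector 1436.1, new loans extended by domestic banks to foreign borrowers 1203.6; capital account: sale of embassy land to a foreign government 90.1.)

-5156.7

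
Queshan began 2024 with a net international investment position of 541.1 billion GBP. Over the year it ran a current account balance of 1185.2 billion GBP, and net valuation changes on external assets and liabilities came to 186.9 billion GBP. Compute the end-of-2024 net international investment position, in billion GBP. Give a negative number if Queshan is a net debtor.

1913.2

Change in NIIP = current account + net valuation change = 1185.2 + 186.9 = 1372.1
End-of-year NIIP = 541.1 + 1372.1 = 1913.2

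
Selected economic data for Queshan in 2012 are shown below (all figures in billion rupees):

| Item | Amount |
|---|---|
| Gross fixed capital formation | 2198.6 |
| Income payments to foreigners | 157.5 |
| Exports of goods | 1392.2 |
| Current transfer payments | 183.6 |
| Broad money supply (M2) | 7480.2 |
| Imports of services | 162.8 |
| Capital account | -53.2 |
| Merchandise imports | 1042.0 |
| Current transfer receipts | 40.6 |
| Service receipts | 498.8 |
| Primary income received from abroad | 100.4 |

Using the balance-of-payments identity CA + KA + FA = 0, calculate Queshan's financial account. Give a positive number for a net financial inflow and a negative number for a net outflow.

Goods balance = 1392.2 - 1042.0 = 350.2
Services balance = 498.8 - 162.8 = 336.0
Trade balance (goods + services) = 350.2 + 336.0 = 686.2
Net primary income = 100.4 - 157.5 = -57.1
Net secondary income = 40.6 - 183.6 = -143.0
Current account = 686.2 + (-57.1) + (-143.0) = 486.1
Financial account = -(486.1 + (-53.2)) = -432.9

-432.9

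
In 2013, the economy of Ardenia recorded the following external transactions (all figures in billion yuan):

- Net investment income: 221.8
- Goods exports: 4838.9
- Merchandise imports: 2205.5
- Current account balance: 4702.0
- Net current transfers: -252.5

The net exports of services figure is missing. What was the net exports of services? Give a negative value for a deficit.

2099.3

Current account = goods balance + services balance + net primary income + net secondary income
Sum of the known components = 2602.7
Net exports of services = CA - (known components) = 4702.0 - 2602.7 = 2099.3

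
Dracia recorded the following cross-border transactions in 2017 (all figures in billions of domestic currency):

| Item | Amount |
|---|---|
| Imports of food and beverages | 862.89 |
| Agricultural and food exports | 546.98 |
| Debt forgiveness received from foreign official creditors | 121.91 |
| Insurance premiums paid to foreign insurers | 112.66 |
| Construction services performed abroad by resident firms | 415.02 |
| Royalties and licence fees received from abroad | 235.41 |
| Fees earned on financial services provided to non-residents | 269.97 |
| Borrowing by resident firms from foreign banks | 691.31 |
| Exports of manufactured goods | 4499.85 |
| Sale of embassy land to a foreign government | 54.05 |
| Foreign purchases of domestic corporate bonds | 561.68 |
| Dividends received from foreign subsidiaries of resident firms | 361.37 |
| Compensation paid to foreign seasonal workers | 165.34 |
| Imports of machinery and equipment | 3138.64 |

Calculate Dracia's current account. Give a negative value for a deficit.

2049.07

Goods: 546.98 - 862.89 + 4499.85 - 3138.64 = 1045.30
Services: 415.02 + 269.97 + 235.41 - 112.66 = 807.74
Primary income: 361.37 - 165.34 = 196.03
Current account = 1045.30 + 807.74 + 196.03 = 2049.07
(Excluded from the current account — capital account: debt forgiveness received from foreign official creditors 121.91, sale of embassy land to a foreign government 54.05; financial account: borrowing by resident firms from foreign banks 691.31, foreign purchases of domestic corporate bonds 561.68.)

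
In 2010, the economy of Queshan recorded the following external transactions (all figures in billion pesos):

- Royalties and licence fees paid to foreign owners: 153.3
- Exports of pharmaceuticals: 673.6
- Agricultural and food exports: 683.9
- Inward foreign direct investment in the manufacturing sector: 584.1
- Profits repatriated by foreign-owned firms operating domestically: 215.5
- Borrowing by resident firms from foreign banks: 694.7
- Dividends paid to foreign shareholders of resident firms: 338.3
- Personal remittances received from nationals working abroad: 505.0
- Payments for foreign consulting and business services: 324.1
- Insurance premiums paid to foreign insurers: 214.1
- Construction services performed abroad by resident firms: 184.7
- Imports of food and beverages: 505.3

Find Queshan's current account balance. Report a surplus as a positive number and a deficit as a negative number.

Goods: 673.6 + 683.9 - 505.3 = 852.2
Services: -153.3 - 324.1 - 214.1 + 184.7 = -506.8
Primary income: -215.5 - 338.3 = -553.8
Secondary income: 505.0
Current account = 852.2 + (-506.8) + (-553.8) + 505.0 = 296.6
(Excluded from the current account — financial account: inward foreign direct investment in the manufacturing sector 584.1, borrowing by resident firms from foreign banks 694.7.)

296.6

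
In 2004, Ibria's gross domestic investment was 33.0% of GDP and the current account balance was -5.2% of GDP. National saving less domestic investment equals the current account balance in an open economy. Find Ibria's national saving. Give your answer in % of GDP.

27.8

S - I = CA (net lending to the rest of the world).
S = I + CA = 33.0 + (-5.2) = 27.8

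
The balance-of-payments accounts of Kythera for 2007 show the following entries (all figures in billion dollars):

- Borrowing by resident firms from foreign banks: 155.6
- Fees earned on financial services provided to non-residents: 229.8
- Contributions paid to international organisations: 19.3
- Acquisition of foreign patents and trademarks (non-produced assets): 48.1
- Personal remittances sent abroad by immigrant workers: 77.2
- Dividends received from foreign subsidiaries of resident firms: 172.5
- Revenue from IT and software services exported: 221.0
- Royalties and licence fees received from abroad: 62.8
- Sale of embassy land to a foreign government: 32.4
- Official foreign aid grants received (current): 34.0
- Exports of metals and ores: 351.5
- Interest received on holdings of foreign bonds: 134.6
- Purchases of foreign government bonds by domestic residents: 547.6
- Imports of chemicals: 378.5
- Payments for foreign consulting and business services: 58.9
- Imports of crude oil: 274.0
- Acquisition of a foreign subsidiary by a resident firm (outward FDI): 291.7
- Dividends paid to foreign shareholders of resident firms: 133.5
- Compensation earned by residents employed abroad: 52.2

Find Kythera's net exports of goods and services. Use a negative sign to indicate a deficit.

153.7

Goods: -378.5 + 351.5 - 274.0 = -301.0
Services: 229.8 - 58.9 + 62.8 + 221.0 = 454.7
Trade balance = -301.0 + 454.7 = 153.7
(Excluded from the trade balance — financial account: borrowing by resident firms from foreign banks 155.6, purchases of foreign government bonds by domestic residents 547.6, acquisition of a foreign subsidiary by a resident firm (outward FDI) 291.7; secondary income: contributions paid to international organisations 19.3, personal remittances sent abroad by immigrant workers 77.2, official foreign aid grants received (current) 34.0; capital account: acquisition of foreign patents and trademarks (non-produced assets) 48.1, sale of embassy land to a foreign government 32.4; primary income: dividends received from foreign subsidiaries of resident firms 172.5, interest received on holdings of foreign bonds 134.6, dividends paid to foreign shareholders of resident firms 133.5, compensation earned by residents employed abroad 52.2.)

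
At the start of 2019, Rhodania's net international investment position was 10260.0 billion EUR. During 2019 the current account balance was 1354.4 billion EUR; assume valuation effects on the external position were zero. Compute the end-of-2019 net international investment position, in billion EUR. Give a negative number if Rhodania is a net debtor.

11614.4

With no valuation effects, change in NIIP = current account = 1354.4
End-of-year NIIP = 10260.0 + 1354.4 = 11614.4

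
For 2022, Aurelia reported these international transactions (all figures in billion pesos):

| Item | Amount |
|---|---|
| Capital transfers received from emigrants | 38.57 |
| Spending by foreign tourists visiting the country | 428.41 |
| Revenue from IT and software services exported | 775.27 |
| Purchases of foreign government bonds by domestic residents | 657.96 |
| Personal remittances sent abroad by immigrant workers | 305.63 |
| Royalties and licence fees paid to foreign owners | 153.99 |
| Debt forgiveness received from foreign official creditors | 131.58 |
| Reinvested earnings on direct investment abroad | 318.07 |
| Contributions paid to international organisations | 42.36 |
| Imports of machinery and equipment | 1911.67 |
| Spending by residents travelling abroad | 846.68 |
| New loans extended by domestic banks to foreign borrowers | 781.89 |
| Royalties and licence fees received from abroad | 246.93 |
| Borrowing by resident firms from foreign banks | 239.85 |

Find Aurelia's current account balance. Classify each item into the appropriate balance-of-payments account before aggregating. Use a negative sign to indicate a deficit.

-1491.65

Goods: -1911.67
Services: -153.99 - 846.68 + 428.41 + 246.93 + 775.27 = 449.94
Primary income: 318.07
Secondary income: -42.36 - 305.63 = -347.99
Current account = (-1911.67) + 449.94 + 318.07 + (-347.99) = -1491.65
(Excluded from the current account — capital account: capital transfers received from emigrants 38.57, debt forgiveness received from foreign official creditors 131.58; financial account: purchases of foreign government bonds by domestic residents 657.96, new loans extended by domestic banks to foreign borrowers 781.89, borrowing by resident firms from foreign banks 239.85.)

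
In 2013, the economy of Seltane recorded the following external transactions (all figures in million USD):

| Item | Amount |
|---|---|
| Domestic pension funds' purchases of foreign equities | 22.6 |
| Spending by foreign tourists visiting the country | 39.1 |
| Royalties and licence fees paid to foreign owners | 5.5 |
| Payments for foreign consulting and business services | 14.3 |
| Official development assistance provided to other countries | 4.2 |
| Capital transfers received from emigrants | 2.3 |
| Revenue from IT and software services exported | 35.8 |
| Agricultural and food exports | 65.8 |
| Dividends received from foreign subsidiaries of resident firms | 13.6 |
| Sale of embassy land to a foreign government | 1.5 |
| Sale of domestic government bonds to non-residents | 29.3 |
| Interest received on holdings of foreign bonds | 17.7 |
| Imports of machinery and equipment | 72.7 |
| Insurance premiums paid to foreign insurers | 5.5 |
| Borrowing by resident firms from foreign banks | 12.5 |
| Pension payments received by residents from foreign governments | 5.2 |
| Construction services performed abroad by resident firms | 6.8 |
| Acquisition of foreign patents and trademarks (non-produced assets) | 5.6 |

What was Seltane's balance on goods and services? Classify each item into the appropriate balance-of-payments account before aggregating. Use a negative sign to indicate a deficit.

Goods: 65.8 - 72.7 = -6.9
Services: -14.3 + 39.1 + 6.8 + 35.8 - 5.5 - 5.5 = 56.4
Trade balance = -6.9 + 56.4 = 49.5
(Excluded from the trade balance — financial account: domestic pension funds' purchases of foreign equities 22.6, sale of domestic government bonds to non-residents 29.3, borrowing by resident firms from foreign banks 12.5; secondary income: official development assistance provided to other countries 4.2, pension payments received by residents from foreign governments 5.2; capital account: capital transfers received from emigrants 2.3, sale of embassy land to a foreign government 1.5, acquisition of foreign patents and trademarks (non-produced assets) 5.6; primary income: dividends received from foreign subsidiaries of resident firms 13.6, interest received on holdings of foreign bonds 17.7.)

49.5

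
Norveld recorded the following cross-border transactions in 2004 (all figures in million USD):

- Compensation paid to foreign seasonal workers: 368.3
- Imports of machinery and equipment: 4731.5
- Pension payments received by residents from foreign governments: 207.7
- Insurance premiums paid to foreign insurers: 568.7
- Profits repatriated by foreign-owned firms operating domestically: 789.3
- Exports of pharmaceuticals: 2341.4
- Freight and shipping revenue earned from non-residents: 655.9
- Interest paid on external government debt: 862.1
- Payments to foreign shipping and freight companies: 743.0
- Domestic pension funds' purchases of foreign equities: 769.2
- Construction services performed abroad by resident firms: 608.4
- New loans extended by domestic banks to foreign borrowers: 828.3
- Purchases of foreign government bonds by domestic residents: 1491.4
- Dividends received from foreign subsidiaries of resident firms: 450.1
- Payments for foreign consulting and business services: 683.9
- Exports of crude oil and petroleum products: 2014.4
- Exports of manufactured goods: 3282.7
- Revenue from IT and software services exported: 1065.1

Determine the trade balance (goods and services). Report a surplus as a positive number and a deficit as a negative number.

Goods: 2341.4 + 3282.7 - 4731.5 + 2014.4 = 2907.0
Services: 655.9 - 683.9 + 1065.1 + 608.4 - 743.0 - 568.7 = 333.8
Trade balance = 2907.0 + 333.8 = 3240.8
(Excluded from the trade balance — primary income: compensation paid to foreign seasonal workers 368.3, profits repatriated by foreign-owned firms operating domestically 789.3, interest paid on external government debt 862.1, dividends received from foreign subsidiaries of resident firms 450.1; secondary income: pension payments received by residents from foreign governments 207.7; financial account: domestic pension funds' purchases of foreign equities 769.2, new loans extended by domestic banks to foreign borrowers 828.3, purchases of foreign government bonds by domestic residents 1491.4.)

3240.8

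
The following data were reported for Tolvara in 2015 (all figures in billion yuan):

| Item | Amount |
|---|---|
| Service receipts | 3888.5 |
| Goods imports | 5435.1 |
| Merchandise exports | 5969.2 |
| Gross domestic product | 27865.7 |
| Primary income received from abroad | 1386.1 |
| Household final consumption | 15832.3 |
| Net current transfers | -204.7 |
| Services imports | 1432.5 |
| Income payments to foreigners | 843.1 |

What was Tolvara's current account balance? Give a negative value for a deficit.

Goods balance = 5969.2 - 5435.1 = 534.1
Services balance = 3888.5 - 1432.5 = 2456.0
Trade balance (goods + services) = 534.1 + 2456.0 = 2990.1
Net primary income = 1386.1 - 843.1 = 543.0
Net secondary income = -204.7
Current account = 2990.1 + 543.0 + (-204.7) = 3328.4

3328.4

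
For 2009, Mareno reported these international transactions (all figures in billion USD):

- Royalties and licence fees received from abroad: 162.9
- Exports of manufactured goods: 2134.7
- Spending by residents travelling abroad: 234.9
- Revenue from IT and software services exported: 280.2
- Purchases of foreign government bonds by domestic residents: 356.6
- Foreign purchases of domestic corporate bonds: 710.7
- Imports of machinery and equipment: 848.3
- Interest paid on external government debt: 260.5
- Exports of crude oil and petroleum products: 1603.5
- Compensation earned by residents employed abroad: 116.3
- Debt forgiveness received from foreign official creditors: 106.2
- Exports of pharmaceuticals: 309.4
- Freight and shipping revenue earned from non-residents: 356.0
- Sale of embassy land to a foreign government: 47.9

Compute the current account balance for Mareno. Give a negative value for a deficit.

3619.3

Goods: 2134.7 + 1603.5 - 848.3 + 309.4 = 3199.3
Services: -234.9 + 162.9 + 356.0 + 280.2 = 564.2
Primary income: -260.5 + 116.3 = -144.2
Current account = 3199.3 + 564.2 + (-144.2) = 3619.3
(Excluded from the current account — financial account: purchases of foreign government bonds by domestic residents 356.6, foreign purchases of domestic corporate bonds 710.7; capital account: debt forgiveness received from foreign official creditors 106.2, sale of embassy land to a foreign government 47.9.)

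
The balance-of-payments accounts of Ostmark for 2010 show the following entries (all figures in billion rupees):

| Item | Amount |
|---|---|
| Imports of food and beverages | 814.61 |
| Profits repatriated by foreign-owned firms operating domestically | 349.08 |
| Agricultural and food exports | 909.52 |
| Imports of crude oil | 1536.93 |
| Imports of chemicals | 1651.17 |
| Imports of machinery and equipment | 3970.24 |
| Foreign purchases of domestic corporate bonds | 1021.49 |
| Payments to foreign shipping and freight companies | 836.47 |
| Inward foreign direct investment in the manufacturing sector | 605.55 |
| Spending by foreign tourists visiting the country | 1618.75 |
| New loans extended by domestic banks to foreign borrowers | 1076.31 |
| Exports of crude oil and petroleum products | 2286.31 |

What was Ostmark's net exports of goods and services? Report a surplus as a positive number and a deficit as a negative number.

-3994.84

Goods: -1536.93 + 2286.31 - 3970.24 - 814.61 + 909.52 - 1651.17 = -4777.12
Services: 1618.75 - 836.47 = 782.28
Trade balance = -4777.12 + 782.28 = -3994.84
(Excluded from the trade balance — primary income: profits repatriated by foreign-owned firms operating domestically 349.08; financial account: foreign purchases of domestic corporate bonds 1021.49, inward foreign direct investment in the manufacturing sector 605.55, new loans extended by domestic banks to foreign borrowers 1076.31.)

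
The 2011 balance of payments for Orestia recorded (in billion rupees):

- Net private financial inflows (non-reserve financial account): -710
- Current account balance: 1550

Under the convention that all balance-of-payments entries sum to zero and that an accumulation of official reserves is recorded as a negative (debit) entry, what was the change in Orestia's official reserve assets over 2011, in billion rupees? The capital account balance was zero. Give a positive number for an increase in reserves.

840

Official reserve transactions balance = -(1550 + (-710)) = -840
An accumulation of reserves is recorded as a debit (negative entry), so the change in the stock of reserves is the negative of that balance.
Change in official reserves = -(-840) = 840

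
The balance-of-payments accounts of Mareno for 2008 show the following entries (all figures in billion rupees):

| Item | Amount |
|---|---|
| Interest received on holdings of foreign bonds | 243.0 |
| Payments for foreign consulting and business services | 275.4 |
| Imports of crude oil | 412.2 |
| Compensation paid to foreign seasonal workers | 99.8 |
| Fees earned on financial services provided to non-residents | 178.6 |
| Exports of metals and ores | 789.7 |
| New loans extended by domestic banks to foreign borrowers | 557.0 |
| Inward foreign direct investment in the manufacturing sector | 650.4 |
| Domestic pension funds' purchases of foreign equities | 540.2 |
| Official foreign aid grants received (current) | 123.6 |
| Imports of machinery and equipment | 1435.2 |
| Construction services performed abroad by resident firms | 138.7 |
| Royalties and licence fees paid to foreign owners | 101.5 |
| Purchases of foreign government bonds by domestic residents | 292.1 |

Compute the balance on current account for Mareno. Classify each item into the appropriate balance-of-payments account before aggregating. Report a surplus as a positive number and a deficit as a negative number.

-850.5

Goods: -412.2 + 789.7 - 1435.2 = -1057.7
Services: -275.4 + 178.6 - 101.5 + 138.7 = -59.6
Primary income: -99.8 + 243.0 = 143.2
Secondary income: 123.6
Current account = (-1057.7) + (-59.6) + 143.2 + 123.6 = -850.5
(Excluded from the current account — financial account: new loans extended by domestic banks to foreign borrowers 557.0, inward foreign direct investment in the manufacturing sector 650.4, domestic pension funds' purchases of foreign equities 540.2, purchases of foreign government bonds by domestic residents 292.1.)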